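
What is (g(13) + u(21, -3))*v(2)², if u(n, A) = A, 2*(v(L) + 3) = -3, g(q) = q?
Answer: 405/2 ≈ 202.50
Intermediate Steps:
v(L) = -9/2 (v(L) = -3 + (½)*(-3) = -3 - 3/2 = -9/2)
(g(13) + u(21, -3))*v(2)² = (13 - 3)*(-9/2)² = 10*(81/4) = 405/2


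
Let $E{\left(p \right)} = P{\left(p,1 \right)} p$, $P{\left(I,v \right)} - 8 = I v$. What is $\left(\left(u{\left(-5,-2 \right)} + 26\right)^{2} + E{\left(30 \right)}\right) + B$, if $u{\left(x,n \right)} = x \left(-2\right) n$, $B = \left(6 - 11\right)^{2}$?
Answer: $1201$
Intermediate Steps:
$B = 25$ ($B = \left(-5\right)^{2} = 25$)
$u{\left(x,n \right)} = - 2 n x$ ($u{\left(x,n \right)} = - 2 x n = - 2 n x$)
$P{\left(I,v \right)} = 8 + I v$
$E{\left(p \right)} = p \left(8 + p\right)$ ($E{\left(p \right)} = \left(8 + p 1\right) p = \left(8 + p\right) p = p \left(8 + p\right)$)
$\left(\left(u{\left(-5,-2 \right)} + 26\right)^{2} + E{\left(30 \right)}\right) + B = \left(\left(\left(-2\right) \left(-2\right) \left(-5\right) + 26\right)^{2} + 30 \left(8 + 30\right)\right) + 25 = \left(\left(-20 + 26\right)^{2} + 30 \cdot 38\right) + 25 = \left(6^{2} + 1140\right) + 25 = \left(36 + 1140\right) + 25 = 1176 + 25 = 1201$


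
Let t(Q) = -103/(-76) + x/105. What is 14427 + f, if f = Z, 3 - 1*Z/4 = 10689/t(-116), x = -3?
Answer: -62775729/3529 ≈ -17789.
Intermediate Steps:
t(Q) = 3529/2660 (t(Q) = -103/(-76) - 3/105 = -103*(-1/76) - 3*1/105 = 103/76 - 1/35 = 3529/2660)
Z = -113688612/3529 (Z = 12 - 42756/3529/2660 = 12 - 42756*2660/3529 = 12 - 4*28432740/3529 = 12 - 113730960/3529 = -113688612/3529 ≈ -32216.)
f = -113688612/3529 ≈ -32216.
14427 + f = 14427 - 113688612/3529 = -62775729/3529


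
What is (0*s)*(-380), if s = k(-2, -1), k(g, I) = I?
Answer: 0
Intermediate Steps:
s = -1
(0*s)*(-380) = (0*(-1))*(-380) = 0*(-380) = 0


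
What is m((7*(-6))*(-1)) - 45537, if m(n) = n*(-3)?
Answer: -45663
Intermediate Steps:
m(n) = -3*n
m((7*(-6))*(-1)) - 45537 = -3*7*(-6)*(-1) - 45537 = -(-126)*(-1) - 45537 = -3*42 - 45537 = -126 - 45537 = -45663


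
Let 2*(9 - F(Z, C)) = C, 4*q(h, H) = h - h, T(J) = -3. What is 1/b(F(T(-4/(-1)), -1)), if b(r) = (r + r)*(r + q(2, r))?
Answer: 2/361 ≈ 0.0055402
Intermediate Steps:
q(h, H) = 0 (q(h, H) = (h - h)/4 = (¼)*0 = 0)
F(Z, C) = 9 - C/2
b(r) = 2*r² (b(r) = (r + r)*(r + 0) = (2*r)*r = 2*r²)
1/b(F(T(-4/(-1)), -1)) = 1/(2*(9 - ½*(-1))²) = 1/(2*(9 + ½)²) = 1/(2*(19/2)²) = 1/(2*(361/4)) = 1/(361/2) = 2/361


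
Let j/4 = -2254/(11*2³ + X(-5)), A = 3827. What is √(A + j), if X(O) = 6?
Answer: √8241967/47 ≈ 61.083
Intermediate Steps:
j = -4508/47 (j = 4*(-2254/(11*2³ + 6)) = 4*(-2254/(11*8 + 6)) = 4*(-2254/(88 + 6)) = 4*(-2254/94) = 4*(-2254*1/94) = 4*(-1127/47) = -4508/47 ≈ -95.915)
√(A + j) = √(3827 - 4508/47) = √(175361/47) = √8241967/47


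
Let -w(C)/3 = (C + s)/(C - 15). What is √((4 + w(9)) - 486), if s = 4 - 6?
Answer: I*√1914/2 ≈ 21.875*I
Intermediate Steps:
s = -2
w(C) = -3*(-2 + C)/(-15 + C) (w(C) = -3*(C - 2)/(C - 15) = -3*(-2 + C)/(-15 + C))
√((4 + w(9)) - 486) = √((4 + 3*(2 - 1*9)/(-15 + 9)) - 486) = √((4 + 3*(2 - 9)/(-6)) - 486) = √((4 + 3*(-⅙)*(-7)) - 486) = √((4 + 7/2) - 486) = √(15/2 - 486) = √(-957/2) = I*√1914/2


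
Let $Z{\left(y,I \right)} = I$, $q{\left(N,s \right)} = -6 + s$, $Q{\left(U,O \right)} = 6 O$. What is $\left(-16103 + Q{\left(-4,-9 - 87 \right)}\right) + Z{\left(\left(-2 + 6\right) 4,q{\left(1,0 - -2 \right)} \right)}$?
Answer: $-16683$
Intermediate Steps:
$\left(-16103 + Q{\left(-4,-9 - 87 \right)}\right) + Z{\left(\left(-2 + 6\right) 4,q{\left(1,0 - -2 \right)} \right)} = \left(-16103 + 6 \left(-9 - 87\right)\right) + \left(-6 + \left(0 - -2\right)\right) = \left(-16103 + 6 \left(-96\right)\right) + \left(-6 + \left(0 + 2\right)\right) = \left(-16103 - 576\right) + \left(-6 + 2\right) = -16679 - 4 = -16683$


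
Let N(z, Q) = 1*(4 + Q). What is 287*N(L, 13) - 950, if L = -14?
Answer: 3929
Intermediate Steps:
N(z, Q) = 4 + Q
287*N(L, 13) - 950 = 287*(4 + 13) - 950 = 287*17 - 950 = 4879 - 950 = 3929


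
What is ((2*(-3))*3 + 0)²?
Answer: 324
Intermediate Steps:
((2*(-3))*3 + 0)² = (-6*3 + 0)² = (-18 + 0)² = (-18)² = 324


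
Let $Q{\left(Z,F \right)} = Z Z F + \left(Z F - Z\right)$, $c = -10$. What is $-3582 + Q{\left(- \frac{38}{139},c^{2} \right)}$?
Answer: $- \frac{69586340}{19321} \approx -3601.6$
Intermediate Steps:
$Q{\left(Z,F \right)} = - Z + F Z + F Z^{2}$ ($Q{\left(Z,F \right)} = Z^{2} F + \left(F Z - Z\right) = F Z^{2} + \left(- Z + F Z\right) = - Z + F Z + F Z^{2}$)
$-3582 + Q{\left(- \frac{38}{139},c^{2} \right)} = -3582 + - \frac{38}{139} \left(-1 + \left(-10\right)^{2} + \left(-10\right)^{2} \left(- \frac{38}{139}\right)\right) = -3582 + \left(-38\right) \frac{1}{139} \left(-1 + 100 + 100 \left(\left(-38\right) \frac{1}{139}\right)\right) = -3582 - \frac{38 \left(-1 + 100 + 100 \left(- \frac{38}{139}\right)\right)}{139} = -3582 - \frac{38 \left(-1 + 100 - \frac{3800}{139}\right)}{139} = -3582 - \frac{378518}{19321} = - \frac{69586340}{19321}$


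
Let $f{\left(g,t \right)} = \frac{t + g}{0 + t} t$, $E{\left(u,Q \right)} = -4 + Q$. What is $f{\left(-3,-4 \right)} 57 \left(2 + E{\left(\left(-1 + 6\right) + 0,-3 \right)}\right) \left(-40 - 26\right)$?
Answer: $-131670$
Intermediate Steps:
$f{\left(g,t \right)} = g + t$ ($f{\left(g,t \right)} = \frac{g + t}{t} t = g + t$)
$f{\left(-3,-4 \right)} 57 \left(2 + E{\left(\left(-1 + 6\right) + 0,-3 \right)}\right) \left(-40 - 26\right) = \left(-3 - 4\right) 57 \left(2 - 7\right) \left(-40 - 26\right) = \left(-7\right) 57 \left(2 - 7\right) \left(-66\right) = - 399 \left(\left(-5\right) \left(-66\right)\right) = \left(-399\right) 330 = -131670$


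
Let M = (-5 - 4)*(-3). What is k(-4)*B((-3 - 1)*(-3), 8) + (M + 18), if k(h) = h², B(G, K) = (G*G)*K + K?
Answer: 18605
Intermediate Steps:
B(G, K) = K + K*G² (B(G, K) = G²*K + K = K*G² + K = K + K*G²)
M = 27 (M = -9*(-3) = 27)
k(-4)*B((-3 - 1)*(-3), 8) + (M + 18) = (-4)²*(8*(1 + ((-3 - 1)*(-3))²)) + (27 + 18) = 16*(8*(1 + (-4*(-3))²)) + 45 = 16*(8*(1 + 12²)) + 45 = 16*(8*(1 + 144)) + 45 = 16*(8*145) + 45 = 16*1160 + 45 = 18560 + 45 = 18605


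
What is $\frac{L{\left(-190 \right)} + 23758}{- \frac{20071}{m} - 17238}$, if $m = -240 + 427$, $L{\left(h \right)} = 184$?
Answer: $- \frac{4477154}{3243577} \approx -1.3803$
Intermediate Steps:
$m = 187$
$\frac{L{\left(-190 \right)} + 23758}{- \frac{20071}{m} - 17238} = \frac{184 + 23758}{- \frac{20071}{187} - 17238} = \frac{23942}{\left(-20071\right) \frac{1}{187} - 17238} = \frac{23942}{- \frac{20071}{187} - 17238} = \frac{23942}{- \frac{3243577}{187}} = 23942 \left(- \frac{187}{3243577}\right) = - \frac{4477154}{3243577}$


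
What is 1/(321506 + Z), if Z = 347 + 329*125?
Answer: 1/362978 ≈ 2.7550e-6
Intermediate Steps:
Z = 41472 (Z = 347 + 41125 = 41472)
1/(321506 + Z) = 1/(321506 + 41472) = 1/362978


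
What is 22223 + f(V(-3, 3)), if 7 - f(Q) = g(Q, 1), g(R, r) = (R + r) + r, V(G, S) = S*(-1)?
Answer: 22231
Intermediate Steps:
V(G, S) = -S
g(R, r) = R + 2*r
f(Q) = 5 - Q (f(Q) = 7 - (Q + 2*1) = 7 - (Q + 2) = 7 - (2 + Q) = 7 + (-2 - Q) = 5 - Q)
22223 + f(V(-3, 3)) = 22223 + (5 - (-1)*3) = 22223 + (5 - 1*(-3)) = 22223 + (5 + 3) = 22223 + 8 = 22231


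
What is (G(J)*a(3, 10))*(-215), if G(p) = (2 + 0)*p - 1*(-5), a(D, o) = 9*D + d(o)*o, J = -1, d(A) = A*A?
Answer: -662415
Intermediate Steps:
d(A) = A**2
a(D, o) = o**3 + 9*D (a(D, o) = 9*D + o**2*o = 9*D + o**3 = o**3 + 9*D)
G(p) = 5 + 2*p (G(p) = 2*p + 5 = 5 + 2*p)
(G(J)*a(3, 10))*(-215) = ((5 + 2*(-1))*(10**3 + 9*3))*(-215) = ((5 - 2)*(1000 + 27))*(-215) = (3*1027)*(-215) = 3081*(-215) = -662415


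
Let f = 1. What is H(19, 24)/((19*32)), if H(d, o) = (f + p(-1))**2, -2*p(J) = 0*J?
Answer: 1/608 ≈ 0.0016447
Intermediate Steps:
p(J) = 0 (p(J) = -0*J = -1/2*0 = 0)
H(d, o) = 1 (H(d, o) = (1 + 0)**2 = 1**2 = 1)
H(19, 24)/((19*32)) = 1/(19*32) = 1/608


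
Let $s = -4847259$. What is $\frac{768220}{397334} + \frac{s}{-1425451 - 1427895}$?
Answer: $\frac{2058989135813}{566865689782} \approx 3.6322$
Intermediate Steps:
$\frac{768220}{397334} + \frac{s}{-1425451 - 1427895} = \frac{768220}{397334} - \frac{4847259}{-1425451 - 1427895} = 768220 \cdot \frac{1}{397334} - \frac{4847259}{-2853346} = \frac{384110}{198667} - - \frac{4847259}{2853346} = \frac{384110}{198667} + \frac{4847259}{2853346} = \frac{2058989135813}{566865689782}$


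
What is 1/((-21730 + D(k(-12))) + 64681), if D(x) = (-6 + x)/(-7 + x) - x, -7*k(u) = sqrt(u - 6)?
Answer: 565680745/24297039154067 - 17276*I*sqrt(2)/72891117462201 ≈ 2.3282e-5 - 3.3518e-10*I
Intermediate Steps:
k(u) = -sqrt(-6 + u)/7 (k(u) = -sqrt(u - 6)/7 = -sqrt(-6 + u)/7)
D(x) = -x + (-6 + x)/(-7 + x) (D(x) = (-6 + x)/(-7 + x) - x = -x + (-6 + x)/(-7 + x))
1/((-21730 + D(k(-12))) + 64681) = 1/((-21730 + (-6 - (-sqrt(-6 - 12)/7)**2 + 8*(-sqrt(-6 - 12)/7))/(-7 - sqrt(-6 - 12)/7)) + 64681) = 1/((-21730 + (-6 - (-3*I*sqrt(2)/7)**2 + 8*(-3*I*sqrt(2)/7))/(-7 - 3*I*sqrt(2)/7)) + 64681) = 1/((-21730 + (-6 - 1*(-18/49) - 24*I*sqrt(2)/7)/(-7 - 3*I*sqrt(2)/7)) + 64681) = 1/((-21730 + (-6 + 18/49 - 24*I*sqrt(2)/7)/(-7 - 3*I*sqrt(2)/7)) + 64681) = 1/((-21730 + (-276/49 - 24*I*sqrt(2)/7)/(-7 - 3*I*sqrt(2)/7)) + 64681) = 1/(42951 + (-276/49 - 24*I*sqrt(2)/7)/(-7 - 3*I*sqrt(2)/7))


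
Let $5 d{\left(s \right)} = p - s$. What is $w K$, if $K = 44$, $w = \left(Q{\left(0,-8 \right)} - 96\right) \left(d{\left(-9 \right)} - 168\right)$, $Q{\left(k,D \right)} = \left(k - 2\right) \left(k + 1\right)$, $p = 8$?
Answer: $\frac{3548776}{5} \approx 7.0976 \cdot 10^{5}$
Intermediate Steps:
$d{\left(s \right)} = \frac{8}{5} - \frac{s}{5}$ ($d{\left(s \right)} = \frac{8 - s}{5} = \frac{8}{5} - \frac{s}{5}$)
$Q{\left(k,D \right)} = \left(1 + k\right) \left(-2 + k\right)$ ($Q{\left(k,D \right)} = \left(-2 + k\right) \left(1 + k\right) = \left(1 + k\right) \left(-2 + k\right)$)
$w = \frac{80654}{5}$ ($w = \left(\left(-2 + 0^{2} - 0\right) - 96\right) \left(\left(\frac{8}{5} - - \frac{9}{5}\right) - 168\right) = \left(\left(-2 + 0 + 0\right) - 96\right) \left(\left(\frac{8}{5} + \frac{9}{5}\right) - 168\right) = \left(-2 - 96\right) \left(\frac{17}{5} - 168\right) = \left(-98\right) \left(- \frac{823}{5}\right) = \frac{80654}{5} \approx 16131.0$)
$w K = \frac{80654}{5} \cdot 44 = \frac{3548776}{5}$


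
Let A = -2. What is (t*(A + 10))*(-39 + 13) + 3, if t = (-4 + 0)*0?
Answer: 3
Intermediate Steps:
t = 0 (t = -4*0 = 0)
(t*(A + 10))*(-39 + 13) + 3 = (0*(-2 + 10))*(-39 + 13) + 3 = (0*8)*(-26) + 3 = 0*(-26) + 3 = 0 + 3 = 3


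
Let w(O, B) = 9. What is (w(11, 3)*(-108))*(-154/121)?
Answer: 13608/11 ≈ 1237.1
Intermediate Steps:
(w(11, 3)*(-108))*(-154/121) = (9*(-108))*(-154/121) = -(-149688)/121 = -972*(-14/11) = 13608/11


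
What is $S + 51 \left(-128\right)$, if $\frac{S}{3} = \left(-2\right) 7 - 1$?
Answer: $-6573$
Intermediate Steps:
$S = -45$ ($S = 3 \left(\left(-2\right) 7 - 1\right) = 3 \left(-14 - 1\right) = 3 \left(-15\right) = -45$)
$S + 51 \left(-128\right) = -45 + 51 \left(-128\right) = -45 - 6528 = -6573$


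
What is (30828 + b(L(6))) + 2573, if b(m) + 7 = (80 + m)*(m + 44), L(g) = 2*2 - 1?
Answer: 37295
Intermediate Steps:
L(g) = 3 (L(g) = 4 - 1 = 3)
b(m) = -7 + (44 + m)*(80 + m) (b(m) = -7 + (80 + m)*(m + 44) = -7 + (80 + m)*(44 + m) = -7 + (44 + m)*(80 + m))
(30828 + b(L(6))) + 2573 = (30828 + (3513 + 3**2 + 124*3)) + 2573 = (30828 + (3513 + 9 + 372)) + 2573 = (30828 + 3894) + 2573 = 34722 + 2573 = 37295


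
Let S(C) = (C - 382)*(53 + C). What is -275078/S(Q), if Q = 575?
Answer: -137539/60602 ≈ -2.2695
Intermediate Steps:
S(C) = (-382 + C)*(53 + C)
-275078/S(Q) = -275078/(-20246 + 575² - 329*575) = -275078/(-20246 + 330625 - 189175) = -275078/121204 = -275078*1/121204 = -137539/60602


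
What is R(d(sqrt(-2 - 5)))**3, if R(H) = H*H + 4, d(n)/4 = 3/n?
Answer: -1560896/343 ≈ -4550.7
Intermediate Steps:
d(n) = 12/n (d(n) = 4*(3/n) = 12/n)
R(H) = 4 + H**2 (R(H) = H**2 + 4 = 4 + H**2)
R(d(sqrt(-2 - 5)))**3 = (4 + (12/(sqrt(-2 - 5)))**2)**3 = (4 + (12/(sqrt(-7)))**2)**3 = (4 + (12/((I*sqrt(7))))**2)**3 = (4 + (12*(-I*sqrt(7)/7))**2)**3 = (4 + (-12*I*sqrt(7)/7)**2)**3 = (4 - 144/7)**3 = (-116/7)**3 = -1560896/343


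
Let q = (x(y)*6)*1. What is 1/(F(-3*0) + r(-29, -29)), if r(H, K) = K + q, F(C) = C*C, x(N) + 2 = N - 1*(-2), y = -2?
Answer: -1/41 ≈ -0.024390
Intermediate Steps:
x(N) = N (x(N) = -2 + (N - 1*(-2)) = -2 + (N + 2) = -2 + (2 + N) = N)
F(C) = C²
q = -12 (q = -2*6*1 = -12*1 = -12)
r(H, K) = -12 + K (r(H, K) = K - 12 = -12 + K)
1/(F(-3*0) + r(-29, -29)) = 1/((-3*0)² + (-12 - 29)) = 1/(0² - 41) = 1/(0 - 41) = 1/(-41) = -1/41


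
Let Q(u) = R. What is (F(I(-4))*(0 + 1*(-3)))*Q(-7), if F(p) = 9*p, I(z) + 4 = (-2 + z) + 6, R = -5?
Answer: -540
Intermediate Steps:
I(z) = z (I(z) = -4 + ((-2 + z) + 6) = -4 + (4 + z) = z)
Q(u) = -5
(F(I(-4))*(0 + 1*(-3)))*Q(-7) = ((9*(-4))*(0 + 1*(-3)))*(-5) = -36*(0 - 3)*(-5) = -36*(-3)*(-5) = 108*(-5) = -540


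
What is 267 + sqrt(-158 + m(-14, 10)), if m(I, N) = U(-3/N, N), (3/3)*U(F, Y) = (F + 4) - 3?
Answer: 267 + 11*I*sqrt(130)/10 ≈ 267.0 + 12.542*I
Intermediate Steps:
U(F, Y) = 1 + F (U(F, Y) = (F + 4) - 3 = (4 + F) - 3 = 1 + F)
m(I, N) = 1 - 3/N
267 + sqrt(-158 + m(-14, 10)) = 267 + sqrt(-158 + (-3 + 10)/10) = 267 + sqrt(-158 + (1/10)*7) = 267 + sqrt(-158 + 7/10) = 267 + sqrt(-1573/10) = 267 + 11*I*sqrt(130)/10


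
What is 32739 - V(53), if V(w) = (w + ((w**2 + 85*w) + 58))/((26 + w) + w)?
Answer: 130731/4 ≈ 32683.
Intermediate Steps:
V(w) = (58 + w**2 + 86*w)/(26 + 2*w) (V(w) = (w + (58 + w**2 + 85*w))/(26 + 2*w) = (58 + w**2 + 86*w)/(26 + 2*w))
32739 - V(53) = 32739 - (58 + 53**2 + 86*53)/(2*(13 + 53)) = 32739 - (58 + 2809 + 4558)/(2*66) = 32739 - 7425/(2*66) = 32739 - 1*225/4 = 32739 - 225/4 = 130731/4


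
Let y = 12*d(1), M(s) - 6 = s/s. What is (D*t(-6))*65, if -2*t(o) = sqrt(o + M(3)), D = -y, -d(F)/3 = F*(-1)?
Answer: 1170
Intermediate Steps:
d(F) = 3*F (d(F) = -3*F*(-1) = -(-3)*F = 3*F)
M(s) = 7 (M(s) = 6 + s/s = 6 + 1 = 7)
y = 36 (y = 12*(3*1) = 12*3 = 36)
D = -36 (D = -1*36 = -36)
t(o) = -sqrt(7 + o)/2 (t(o) = -sqrt(o + 7)/2 = -sqrt(7 + o)/2)
(D*t(-6))*65 = -(-18)*sqrt(7 - 6)*65 = -(-18)*sqrt(1)*65 = -(-18)*65 = -36*(-1/2)*65 = 18*65 = 1170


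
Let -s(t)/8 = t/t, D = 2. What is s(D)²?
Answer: 64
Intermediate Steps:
s(t) = -8 (s(t) = -8*t/t = -8*1 = -8)
s(D)² = (-8)² = 64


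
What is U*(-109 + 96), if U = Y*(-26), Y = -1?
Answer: -338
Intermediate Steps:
U = 26 (U = -1*(-26) = 26)
U*(-109 + 96) = 26*(-109 + 96) = 26*(-13) = -338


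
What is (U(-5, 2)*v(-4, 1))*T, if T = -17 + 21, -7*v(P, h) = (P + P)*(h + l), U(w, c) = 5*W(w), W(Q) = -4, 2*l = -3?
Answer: 320/7 ≈ 45.714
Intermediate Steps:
l = -3/2 (l = (1/2)*(-3) = -3/2 ≈ -1.5000)
U(w, c) = -20 (U(w, c) = 5*(-4) = -20)
v(P, h) = -2*P*(-3/2 + h)/7 (v(P, h) = -(P + P)*(h - 3/2)/7 = -2*P*(-3/2 + h)/7)
T = 4
(U(-5, 2)*v(-4, 1))*T = -20*(-4)*(3 - 2*1)/7*4 = -20*(-4)*(3 - 2)/7*4 = -20*(-4)/7*4 = -20*(-4/7)*4 = (80/7)*4 = 320/7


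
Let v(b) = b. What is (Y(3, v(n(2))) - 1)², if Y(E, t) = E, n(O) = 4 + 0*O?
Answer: 4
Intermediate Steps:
n(O) = 4 (n(O) = 4 + 0 = 4)
(Y(3, v(n(2))) - 1)² = (3 - 1)² = 2² = 4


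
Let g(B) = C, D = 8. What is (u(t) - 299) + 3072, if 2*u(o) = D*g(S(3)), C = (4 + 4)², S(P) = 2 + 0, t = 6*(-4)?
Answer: 3029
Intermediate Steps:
t = -24
S(P) = 2
C = 64 (C = 8² = 64)
g(B) = 64
u(o) = 256 (u(o) = (8*64)/2 = (½)*512 = 256)
(u(t) - 299) + 3072 = (256 - 299) + 3072 = -43 + 3072 = 3029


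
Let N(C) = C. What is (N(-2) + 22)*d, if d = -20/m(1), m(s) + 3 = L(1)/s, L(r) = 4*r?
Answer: -400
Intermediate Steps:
m(s) = -3 + 4/s (m(s) = -3 + (4*1)/s = -3 + 4/s)
d = -20 (d = -20/(-3 + 4/1) = -20/(-3 + 4*1) = -20/(-3 + 4) = -20/1 = -20*1 = -20)
(N(-2) + 22)*d = (-2 + 22)*(-20) = 20*(-20) = -400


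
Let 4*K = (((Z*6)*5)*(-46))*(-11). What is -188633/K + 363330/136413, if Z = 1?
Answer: -117648097/2500905 ≈ -47.042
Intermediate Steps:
K = 3795 (K = ((((1*6)*5)*(-46))*(-11))/4 = (((6*5)*(-46))*(-11))/4 = ((30*(-46))*(-11))/4 = (-1380*(-11))/4 = (1/4)*15180 = 3795)
-188633/K + 363330/136413 = -188633/3795 + 363330/136413 = -188633*1/3795 + 363330*(1/136413) = -188633/3795 + 40370/15157 = -117648097/2500905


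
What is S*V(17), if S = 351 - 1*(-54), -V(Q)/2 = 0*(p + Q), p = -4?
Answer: 0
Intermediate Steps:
V(Q) = 0 (V(Q) = -0*(-4 + Q) = -2*0 = 0)
S = 405 (S = 351 + 54 = 405)
S*V(17) = 405*0 = 0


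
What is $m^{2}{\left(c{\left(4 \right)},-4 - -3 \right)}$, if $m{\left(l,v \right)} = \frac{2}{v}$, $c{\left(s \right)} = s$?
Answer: $4$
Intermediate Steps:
$m^{2}{\left(c{\left(4 \right)},-4 - -3 \right)} = \left(\frac{2}{-4 - -3}\right)^{2} = \left(\frac{2}{-4 + 3}\right)^{2} = \left(\frac{2}{-1}\right)^{2} = \left(2 \left(-1\right)\right)^{2} = \left(-2\right)^{2} = 4$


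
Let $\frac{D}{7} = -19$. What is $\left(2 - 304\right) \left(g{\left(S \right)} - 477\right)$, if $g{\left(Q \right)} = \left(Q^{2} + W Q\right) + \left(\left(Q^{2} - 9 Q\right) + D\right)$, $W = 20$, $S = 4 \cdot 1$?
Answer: $161268$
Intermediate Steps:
$D = -133$ ($D = 7 \left(-19\right) = -133$)
$S = 4$
$g{\left(Q \right)} = -133 + 2 Q^{2} + 11 Q$ ($g{\left(Q \right)} = \left(Q^{2} + 20 Q\right) - \left(133 - Q^{2} + 9 Q\right) = -133 + 2 Q^{2} + 11 Q$)
$\left(2 - 304\right) \left(g{\left(S \right)} - 477\right) = \left(2 - 304\right) \left(\left(-133 + 2 \cdot 4^{2} + 11 \cdot 4\right) - 477\right) = - 302 \left(\left(-133 + 2 \cdot 16 + 44\right) - 477\right) = - 302 \left(\left(-133 + 32 + 44\right) - 477\right) = - 302 \left(-57 - 477\right) = \left(-302\right) \left(-534\right) = 161268$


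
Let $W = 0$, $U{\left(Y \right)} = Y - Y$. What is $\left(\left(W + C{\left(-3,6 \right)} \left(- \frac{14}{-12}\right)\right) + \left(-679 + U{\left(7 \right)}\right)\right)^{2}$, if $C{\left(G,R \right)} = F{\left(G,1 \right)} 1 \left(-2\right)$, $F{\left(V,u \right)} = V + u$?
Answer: $\frac{4092529}{9} \approx 4.5473 \cdot 10^{5}$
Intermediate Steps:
$U{\left(Y \right)} = 0$
$C{\left(G,R \right)} = -2 - 2 G$ ($C{\left(G,R \right)} = \left(G + 1\right) 1 \left(-2\right) = \left(1 + G\right) 1 \left(-2\right) = \left(1 + G\right) \left(-2\right) = -2 - 2 G$)
$\left(\left(W + C{\left(-3,6 \right)} \left(- \frac{14}{-12}\right)\right) + \left(-679 + U{\left(7 \right)}\right)\right)^{2} = \left(\left(0 + \left(-2 - -6\right) \left(- \frac{14}{-12}\right)\right) + \left(-679 + 0\right)\right)^{2} = \left(\left(0 + \left(-2 + 6\right) \left(\left(-14\right) \left(- \frac{1}{12}\right)\right)\right) - 679\right)^{2} = \left(\left(0 + 4 \cdot \frac{7}{6}\right) - 679\right)^{2} = \left(\left(0 + \frac{14}{3}\right) - 679\right)^{2} = \left(\frac{14}{3} - 679\right)^{2} = \left(- \frac{2023}{3}\right)^{2} = \frac{4092529}{9}$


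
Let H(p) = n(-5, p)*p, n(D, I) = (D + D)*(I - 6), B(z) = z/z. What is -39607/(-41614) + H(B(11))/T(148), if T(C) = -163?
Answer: 4375241/6783082 ≈ 0.64502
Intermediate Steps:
B(z) = 1
n(D, I) = 2*D*(-6 + I) (n(D, I) = (2*D)*(-6 + I) = 2*D*(-6 + I))
H(p) = p*(60 - 10*p) (H(p) = (2*(-5)*(-6 + p))*p = (60 - 10*p)*p = p*(60 - 10*p))
-39607/(-41614) + H(B(11))/T(148) = -39607/(-41614) + (10*1*(6 - 1*1))/(-163) = -39607*(-1/41614) + (10*1*(6 - 1))*(-1/163) = 39607/41614 + (10*1*5)*(-1/163) = 39607/41614 + 50*(-1/163) = 39607/41614 - 50/163 = 4375241/6783082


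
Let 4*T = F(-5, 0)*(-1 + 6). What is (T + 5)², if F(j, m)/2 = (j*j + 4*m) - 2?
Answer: 15625/4 ≈ 3906.3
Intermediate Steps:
F(j, m) = -4 + 2*j² + 8*m (F(j, m) = 2*((j*j + 4*m) - 2) = 2*((j² + 4*m) - 2) = 2*(-2 + j² + 4*m) = -4 + 2*j² + 8*m)
T = 115/2 (T = ((-4 + 2*(-5)² + 8*0)*(-1 + 6))/4 = ((-4 + 2*25 + 0)*5)/4 = ((-4 + 50 + 0)*5)/4 = (46*5)/4 = (¼)*230 = 115/2 ≈ 57.500)
(T + 5)² = (115/2 + 5)² = (125/2)² = 15625/4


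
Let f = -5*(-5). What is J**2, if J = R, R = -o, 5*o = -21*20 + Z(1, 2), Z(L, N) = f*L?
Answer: 6241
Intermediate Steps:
f = 25
Z(L, N) = 25*L
o = -79 (o = (-21*20 + 25*1)/5 = (-420 + 25)/5 = (1/5)*(-395) = -79)
R = 79 (R = -1*(-79) = 79)
J = 79
J**2 = 79**2 = 6241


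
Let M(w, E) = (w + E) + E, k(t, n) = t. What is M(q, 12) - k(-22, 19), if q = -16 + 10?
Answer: 40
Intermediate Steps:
q = -6
M(w, E) = w + 2*E (M(w, E) = (E + w) + E = w + 2*E)
M(q, 12) - k(-22, 19) = (-6 + 2*12) - 1*(-22) = (-6 + 24) + 22 = 18 + 22 = 40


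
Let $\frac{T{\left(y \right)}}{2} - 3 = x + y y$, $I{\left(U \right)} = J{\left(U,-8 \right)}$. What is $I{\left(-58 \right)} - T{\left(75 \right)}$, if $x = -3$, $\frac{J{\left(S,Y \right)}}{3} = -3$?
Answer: $-11259$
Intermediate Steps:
$J{\left(S,Y \right)} = -9$ ($J{\left(S,Y \right)} = 3 \left(-3\right) = -9$)
$I{\left(U \right)} = -9$
$T{\left(y \right)} = 2 y^{2}$ ($T{\left(y \right)} = 6 + 2 \left(-3 + y y\right) = 6 + 2 \left(-3 + y^{2}\right) = 6 + \left(-6 + 2 y^{2}\right) = 2 y^{2}$)
$I{\left(-58 \right)} - T{\left(75 \right)} = -9 - 2 \cdot 75^{2} = -9 - 2 \cdot 5625 = -9 - 11250 = -11259$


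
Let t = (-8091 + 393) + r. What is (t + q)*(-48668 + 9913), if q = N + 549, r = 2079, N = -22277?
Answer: 1059832985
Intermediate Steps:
t = -5619 (t = (-8091 + 393) + 2079 = -7698 + 2079 = -5619)
q = -21728 (q = -22277 + 549 = -21728)
(t + q)*(-48668 + 9913) = (-5619 - 21728)*(-48668 + 9913) = -27347*(-38755) = 1059832985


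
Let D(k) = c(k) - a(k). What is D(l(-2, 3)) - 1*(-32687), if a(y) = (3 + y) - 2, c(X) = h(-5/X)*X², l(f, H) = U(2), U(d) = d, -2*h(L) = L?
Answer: 32689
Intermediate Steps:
h(L) = -L/2
l(f, H) = 2
c(X) = 5*X/2 (c(X) = (-(-5)/(2*X))*X² = (5/(2*X))*X² = 5*X/2)
a(y) = 1 + y
D(k) = -1 + 3*k/2 (D(k) = 5*k/2 - (1 + k) = 5*k/2 + (-1 - k) = -1 + 3*k/2)
D(l(-2, 3)) - 1*(-32687) = (-1 + (3/2)*2) - 1*(-32687) = (-1 + 3) + 32687 = 2 + 32687 = 32689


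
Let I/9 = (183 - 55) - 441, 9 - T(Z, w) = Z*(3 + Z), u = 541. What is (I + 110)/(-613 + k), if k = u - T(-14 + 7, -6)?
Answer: 2707/53 ≈ 51.075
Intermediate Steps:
T(Z, w) = 9 - Z*(3 + Z)
I = -2817 (I = 9*((183 - 55) - 441) = 9*(128 - 441) = 9*(-313) = -2817)
k = 560 (k = 541 - (9 - (-14 + 7)² - 3*(-14 + 7)) = 541 - (9 - 1*(-7)² - 3*(-7)) = 541 - (9 - 1*49 + 21) = 541 - (9 - 49 + 21) = 541 - 1*(-19) = 541 + 19 = 560)
(I + 110)/(-613 + k) = (-2817 + 110)/(-613 + 560) = -2707/(-53) = -2707*(-1/53) = 2707/53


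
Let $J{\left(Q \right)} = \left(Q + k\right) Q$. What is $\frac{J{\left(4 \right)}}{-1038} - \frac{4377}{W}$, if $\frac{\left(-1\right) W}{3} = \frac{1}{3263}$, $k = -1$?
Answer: $\frac{823604039}{173} \approx 4.7607 \cdot 10^{6}$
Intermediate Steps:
$J{\left(Q \right)} = Q \left(-1 + Q\right)$ ($J{\left(Q \right)} = \left(Q - 1\right) Q = \left(-1 + Q\right) Q = Q \left(-1 + Q\right)$)
$W = - \frac{3}{3263} \approx -0.0009194$
$\frac{J{\left(4 \right)}}{-1038} - \frac{4377}{W} = \frac{4 \left(-1 + 4\right)}{-1038} - \frac{4377}{- \frac{3}{3263}} = 4 \cdot 3 \left(- \frac{1}{1038}\right) - -4760717 = 12 \left(- \frac{1}{1038}\right) + 4760717 = - \frac{2}{173} + 4760717 = \frac{823604039}{173}$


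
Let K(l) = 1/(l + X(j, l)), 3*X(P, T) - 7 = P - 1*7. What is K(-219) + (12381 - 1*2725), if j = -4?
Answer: 6382613/661 ≈ 9656.0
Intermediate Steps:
X(P, T) = P/3 (X(P, T) = 7/3 + (P - 1*7)/3 = 7/3 + (P - 7)/3 = 7/3 + (-7 + P)/3 = 7/3 + (-7/3 + P/3) = P/3)
K(l) = 1/(-4/3 + l) (K(l) = 1/(l + (⅓)*(-4)) = 1/(l - 4/3) = 1/(-4/3 + l))
K(-219) + (12381 - 1*2725) = 3/(-4 + 3*(-219)) + (12381 - 1*2725) = 3/(-4 - 657) + (12381 - 2725) = 3/(-661) + 9656 = 3*(-1/661) + 9656 = -3/661 + 9656 = 6382613/661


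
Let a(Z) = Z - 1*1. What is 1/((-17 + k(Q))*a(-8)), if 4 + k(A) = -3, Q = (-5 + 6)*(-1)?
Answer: 1/216 ≈ 0.0046296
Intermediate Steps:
a(Z) = -1 + Z (a(Z) = Z - 1 = -1 + Z)
Q = -1 (Q = 1*(-1) = -1)
k(A) = -7 (k(A) = -4 - 3 = -7)
1/((-17 + k(Q))*a(-8)) = 1/((-17 - 7)*(-1 - 8)) = 1/(-24*(-9)) = 1/216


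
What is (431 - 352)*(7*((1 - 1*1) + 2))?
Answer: 1106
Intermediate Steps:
(431 - 352)*(7*((1 - 1*1) + 2)) = 79*(7*((1 - 1) + 2)) = 79*(7*(0 + 2)) = 79*(7*2) = 79*14 = 1106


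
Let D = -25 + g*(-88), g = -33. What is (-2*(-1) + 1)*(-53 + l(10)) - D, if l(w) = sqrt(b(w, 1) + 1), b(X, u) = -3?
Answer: -3038 + 3*I*sqrt(2) ≈ -3038.0 + 4.2426*I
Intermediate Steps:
D = 2879 (D = -25 - 33*(-88) = -25 + 2904 = 2879)
l(w) = I*sqrt(2) (l(w) = sqrt(-3 + 1) = sqrt(-2) = I*sqrt(2))
(-2*(-1) + 1)*(-53 + l(10)) - D = (-2*(-1) + 1)*(-53 + I*sqrt(2)) - 1*2879 = (2 + 1)*(-53 + I*sqrt(2)) - 2879 = 3*(-53 + I*sqrt(2)) - 2879 = (-159 + 3*I*sqrt(2)) - 2879 = -3038 + 3*I*sqrt(2)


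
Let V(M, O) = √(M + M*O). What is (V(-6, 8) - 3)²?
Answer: 9*(1 - I*√6)² ≈ -45.0 - 44.091*I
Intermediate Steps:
(V(-6, 8) - 3)² = (√(-6*(1 + 8)) - 3)² = (√(-6*9) - 3)² = (√(-54) - 3)² = (3*I*√6 - 3)² = (-3 + 3*I*√6)²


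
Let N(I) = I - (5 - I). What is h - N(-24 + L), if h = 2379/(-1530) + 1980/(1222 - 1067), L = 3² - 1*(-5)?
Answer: 572627/15810 ≈ 36.219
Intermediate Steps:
L = 14 (L = 9 + 5 = 14)
N(I) = -5 + 2*I (N(I) = I + (-5 + I) = -5 + 2*I)
h = 177377/15810 (h = 2379*(-1/1530) + 1980/155 = -793/510 + 1980*(1/155) = -793/510 + 396/31 = 177377/15810 ≈ 11.219)
h - N(-24 + L) = 177377/15810 - (-5 + 2*(-24 + 14)) = 177377/15810 - (-5 + 2*(-10)) = 177377/15810 - (-5 - 20) = 177377/15810 - 1*(-25) = 177377/15810 + 25 = 572627/15810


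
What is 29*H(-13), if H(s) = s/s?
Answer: 29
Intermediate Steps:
H(s) = 1
29*H(-13) = 29*1 = 29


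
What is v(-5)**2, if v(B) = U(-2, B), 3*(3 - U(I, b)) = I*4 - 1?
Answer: 36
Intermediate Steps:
U(I, b) = 10/3 - 4*I/3 (U(I, b) = 3 - (I*4 - 1)/3 = 3 - (4*I - 1)/3 = 3 - (-1 + 4*I)/3 = 3 + (1/3 - 4*I/3) = 10/3 - 4*I/3)
v(B) = 6 (v(B) = 10/3 - 4/3*(-2) = 10/3 + 8/3 = 6)
v(-5)**2 = 6**2 = 36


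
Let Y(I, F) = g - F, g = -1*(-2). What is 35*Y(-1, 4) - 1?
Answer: -71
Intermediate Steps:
g = 2
Y(I, F) = 2 - F
35*Y(-1, 4) - 1 = 35*(2 - 1*4) - 1 = 35*(2 - 4) - 1 = 35*(-2) - 1 = -70 - 1 = -71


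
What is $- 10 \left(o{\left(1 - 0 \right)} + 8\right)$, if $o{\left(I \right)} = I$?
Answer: $-90$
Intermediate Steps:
$- 10 \left(o{\left(1 - 0 \right)} + 8\right) = - 10 \left(\left(1 - 0\right) + 8\right) = - 10 \left(\left(1 + 0\right) + 8\right) = - 10 \left(1 + 8\right) = \left(-10\right) 9 = -90$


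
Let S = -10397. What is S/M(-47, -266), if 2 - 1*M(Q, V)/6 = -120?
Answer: -10397/732 ≈ -14.204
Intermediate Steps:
M(Q, V) = 732 (M(Q, V) = 12 - 6*(-120) = 12 + 720 = 732)
S/M(-47, -266) = -10397/732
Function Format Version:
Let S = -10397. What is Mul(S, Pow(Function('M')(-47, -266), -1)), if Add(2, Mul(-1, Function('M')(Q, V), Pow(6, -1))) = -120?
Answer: Rational(-10397, 732) ≈ -14.204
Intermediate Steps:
Function('M')(Q, V) = 732 (Function('M')(Q, V) = Add(12, Mul(-6, -120)) = Add(12, 720) = 732)
Mul(S, Pow(Function('M')(-47, -266), -1)) = Mul(-10397, Pow(732, -1)) = Mul(-10397, Rational(1, 732)) = Rational(-10397, 732)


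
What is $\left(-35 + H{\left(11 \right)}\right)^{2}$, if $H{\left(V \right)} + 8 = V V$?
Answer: $6084$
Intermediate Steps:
$H{\left(V \right)} = -8 + V^{2}$ ($H{\left(V \right)} = -8 + V V = -8 + V^{2}$)
$\left(-35 + H{\left(11 \right)}\right)^{2} = \left(-35 - \left(8 - 11^{2}\right)\right)^{2} = \left(-35 + \left(-8 + 121\right)\right)^{2} = \left(-35 + 113\right)^{2} = 78^{2} = 6084$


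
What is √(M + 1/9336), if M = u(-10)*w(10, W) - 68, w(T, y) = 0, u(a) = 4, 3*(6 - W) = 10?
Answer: I*√1481732898/4668 ≈ 8.2462*I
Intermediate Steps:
W = 8/3 (W = 6 - ⅓*10 = 6 - 10/3 = 8/3 ≈ 2.6667)
M = -68 (M = 4*0 - 68 = 0 - 68 = -68)
√(M + 1/9336) = √(-68 + 1/9336) = √(-634847/9336) = I*√1481732898/4668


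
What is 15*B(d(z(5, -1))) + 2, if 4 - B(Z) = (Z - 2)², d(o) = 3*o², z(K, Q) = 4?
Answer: -31678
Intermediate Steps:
B(Z) = 4 - (-2 + Z)² (B(Z) = 4 - (Z - 2)² = 4 - (-2 + Z)²)
15*B(d(z(5, -1))) + 2 = 15*((3*4²)*(4 - 3*4²)) + 2 = 15*((3*16)*(4 - 3*16)) + 2 = 15*(48*(4 - 1*48)) + 2 = 15*(48*(4 - 48)) + 2 = 15*(48*(-44)) + 2 = 15*(-2112) + 2 = -31680 + 2 = -31678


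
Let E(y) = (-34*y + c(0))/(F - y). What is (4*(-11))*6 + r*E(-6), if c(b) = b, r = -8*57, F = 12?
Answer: -5432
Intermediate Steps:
r = -456
E(y) = -34*y/(12 - y) (E(y) = (-34*y + 0)/(12 - y) = (-34*y)/(12 - y) = -34*y/(12 - y))
(4*(-11))*6 + r*E(-6) = (4*(-11))*6 - 15504*(-6)/(-12 - 6) = -44*6 - 15504*(-6)/(-18) = -264 - 15504*(-6)*(-1)/18 = -264 - 456*34/3 = -264 - 5168 = -5432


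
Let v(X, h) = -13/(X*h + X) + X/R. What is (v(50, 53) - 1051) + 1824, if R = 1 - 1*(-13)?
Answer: 14677109/18900 ≈ 776.57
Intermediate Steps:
R = 14 (R = 1 + 13 = 14)
v(X, h) = -13/(X + X*h) + X/14 (v(X, h) = -13/(X*h + X) + X/14 = -13/(X + X*h) + X*(1/14) = -13/(X + X*h) + X/14)
(v(50, 53) - 1051) + 1824 = ((1/14)*(-182 + 50² + 53*50²)/(50*(1 + 53)) - 1051) + 1824 = ((1/14)*(1/50)*(-182 + 2500 + 53*2500)/54 - 1051) + 1824 = ((1/14)*(1/50)*(1/54)*(-182 + 2500 + 132500) - 1051) + 1824 = ((1/14)*(1/50)*(1/54)*134818 - 1051) + 1824 = (67409/18900 - 1051) + 1824 = -19796491/18900 + 1824 = 14677109/18900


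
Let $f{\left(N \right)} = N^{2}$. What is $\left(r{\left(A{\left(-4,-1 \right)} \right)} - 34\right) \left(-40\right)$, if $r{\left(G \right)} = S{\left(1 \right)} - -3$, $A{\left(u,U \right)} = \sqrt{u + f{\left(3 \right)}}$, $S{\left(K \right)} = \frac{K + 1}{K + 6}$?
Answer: $\frac{8600}{7} \approx 1228.6$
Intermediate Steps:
$S{\left(K \right)} = \frac{1 + K}{6 + K}$
$A{\left(u,U \right)} = \sqrt{9 + u}$ ($A{\left(u,U \right)} = \sqrt{u + 3^{2}} = \sqrt{u + 9} = \sqrt{9 + u}$)
$r{\left(G \right)} = \frac{23}{7}$ ($r{\left(G \right)} = \frac{1 + 1}{6 + 1} - -3 = \frac{1}{7} \cdot 2 + 3 = \frac{2}{7} + 3 = \frac{23}{7}$)
$\left(r{\left(A{\left(-4,-1 \right)} \right)} - 34\right) \left(-40\right) = \left(\frac{23}{7} - 34\right) \left(-40\right) = \left(- \frac{215}{7}\right) \left(-40\right) = \frac{8600}{7}$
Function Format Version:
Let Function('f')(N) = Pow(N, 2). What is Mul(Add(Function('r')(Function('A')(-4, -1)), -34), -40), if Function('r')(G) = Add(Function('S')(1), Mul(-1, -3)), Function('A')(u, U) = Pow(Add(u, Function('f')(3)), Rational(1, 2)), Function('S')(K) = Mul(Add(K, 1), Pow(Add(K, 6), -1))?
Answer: Rational(8600, 7) ≈ 1228.6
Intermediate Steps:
Function('S')(K) = Mul(Pow(Add(6, K), -1), Add(1, K)) (Function('S')(K) = Mul(Add(1, K), Pow(Add(6, K), -1)) = Mul(Pow(Add(6, K), -1), Add(1, K)))
Function('A')(u, U) = Pow(Add(9, u), Rational(1, 2)) (Function('A')(u, U) = Pow(Add(u, Pow(3, 2)), Rational(1, 2)) = Pow(Add(u, 9), Rational(1, 2)) = Pow(Add(9, u), Rational(1, 2)))
Function('r')(G) = Rational(23, 7) (Function('r')(G) = Add(Mul(Pow(Add(6, 1), -1), Add(1, 1)), Mul(-1, -3)) = Add(Mul(Pow(7, -1), 2), 3) = Add(Mul(Rational(1, 7), 2), 3) = Add(Rational(2, 7), 3) = Rational(23, 7))
Mul(Add(Function('r')(Function('A')(-4, -1)), -34), -40) = Mul(Add(Rational(23, 7), -34), -40) = Mul(Rational(-215, 7), -40) = Rational(8600, 7)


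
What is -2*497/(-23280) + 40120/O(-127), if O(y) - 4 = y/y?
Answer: 93399857/11640 ≈ 8024.0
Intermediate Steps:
O(y) = 5 (O(y) = 4 + y/y = 4 + 1 = 5)
-2*497/(-23280) + 40120/O(-127) = -2*497/(-23280) + 40120/5 = -994*(-1/23280) + 40120*(1/5) = 497/11640 + 8024 = 93399857/11640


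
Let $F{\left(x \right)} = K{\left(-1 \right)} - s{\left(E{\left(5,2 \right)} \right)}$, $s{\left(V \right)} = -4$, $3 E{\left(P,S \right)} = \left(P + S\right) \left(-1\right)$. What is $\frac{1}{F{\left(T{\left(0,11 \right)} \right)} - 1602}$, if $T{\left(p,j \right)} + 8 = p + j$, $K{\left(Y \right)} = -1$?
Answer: $- \frac{1}{1599} \approx -0.00062539$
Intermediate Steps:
$E{\left(P,S \right)} = - \frac{P}{3} - \frac{S}{3}$ ($E{\left(P,S \right)} = \frac{\left(P + S\right) \left(-1\right)}{3} = \frac{- P - S}{3} = - \frac{P}{3} - \frac{S}{3}$)
$T{\left(p,j \right)} = -8 + j + p$ ($T{\left(p,j \right)} = -8 + \left(p + j\right) = -8 + \left(j + p\right) = -8 + j + p$)
$F{\left(x \right)} = 3$ ($F{\left(x \right)} = -1 - -4 = -1 + 4 = 3$)
$\frac{1}{F{\left(T{\left(0,11 \right)} \right)} - 1602} = \frac{1}{3 - 1602} = \frac{1}{-1599} = - \frac{1}{1599}$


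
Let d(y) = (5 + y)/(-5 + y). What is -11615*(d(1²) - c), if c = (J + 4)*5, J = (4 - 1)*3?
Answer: 1544795/2 ≈ 7.7240e+5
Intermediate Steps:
J = 9 (J = 3*3 = 9)
d(y) = (5 + y)/(-5 + y)
c = 65 (c = (9 + 4)*5 = 13*5 = 65)
-11615*(d(1²) - c) = -11615*((5 + 1²)/(-5 + 1²) - 1*65) = -11615*((5 + 1)/(-5 + 1) - 65) = -11615*(6/(-4) - 65) = -11615*(-¼*6 - 65) = -11615*(-3/2 - 65) = -11615*(-133/2) = 1544795/2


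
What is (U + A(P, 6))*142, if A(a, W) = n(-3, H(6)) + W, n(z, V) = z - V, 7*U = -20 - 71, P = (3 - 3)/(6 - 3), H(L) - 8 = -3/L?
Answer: -2485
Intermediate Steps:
H(L) = 8 - 3/L
P = 0 (P = 0/3 = 0*(⅓) = 0)
U = -13 (U = (-20 - 71)/7 = (⅐)*(-91) = -13)
A(a, W) = -21/2 + W (A(a, W) = (-3 - (8 - 3/6)) + W = (-3 - (8 - 3*⅙)) + W = (-3 - (8 - ½)) + W = (-3 - 1*15/2) + W = (-3 - 15/2) + W = -21/2 + W)
(U + A(P, 6))*142 = (-13 + (-21/2 + 6))*142 = (-13 - 9/2)*142 = -35/2*142 = -2485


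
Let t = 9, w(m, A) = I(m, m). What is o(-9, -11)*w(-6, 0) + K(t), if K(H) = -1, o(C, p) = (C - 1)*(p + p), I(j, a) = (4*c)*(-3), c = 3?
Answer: -7921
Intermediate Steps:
I(j, a) = -36 (I(j, a) = (4*3)*(-3) = 12*(-3) = -36)
w(m, A) = -36
o(C, p) = 2*p*(-1 + C) (o(C, p) = (-1 + C)*(2*p) = 2*p*(-1 + C))
o(-9, -11)*w(-6, 0) + K(t) = (2*(-11)*(-1 - 9))*(-36) - 1 = (2*(-11)*(-10))*(-36) - 1 = 220*(-36) - 1 = -7920 - 1 = -7921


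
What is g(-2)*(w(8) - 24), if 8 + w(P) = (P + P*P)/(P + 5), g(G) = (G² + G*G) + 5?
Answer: -344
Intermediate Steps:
g(G) = 5 + 2*G² (g(G) = (G² + G²) + 5 = 2*G² + 5 = 5 + 2*G²)
w(P) = -8 + (P + P²)/(5 + P) (w(P) = -8 + (P + P*P)/(P + 5) = -8 + (P + P²)/(5 + P))
g(-2)*(w(8) - 24) = (5 + 2*(-2)²)*((-40 + 8² - 7*8)/(5 + 8) - 24) = (5 + 2*4)*((-40 + 64 - 56)/13 - 24) = (5 + 8)*((1/13)*(-32) - 24) = 13*(-32/13 - 24) = 13*(-344/13) = -344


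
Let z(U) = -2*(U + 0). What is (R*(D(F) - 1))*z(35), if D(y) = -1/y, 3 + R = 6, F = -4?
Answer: 315/2 ≈ 157.50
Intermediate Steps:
R = 3 (R = -3 + 6 = 3)
z(U) = -2*U
(R*(D(F) - 1))*z(35) = (3*(-1/(-4) - 1))*(-2*35) = (3*(-1*(-¼) - 1))*(-70) = (3*(¼ - 1))*(-70) = (3*(-¾))*(-70) = -9/4*(-70) = 315/2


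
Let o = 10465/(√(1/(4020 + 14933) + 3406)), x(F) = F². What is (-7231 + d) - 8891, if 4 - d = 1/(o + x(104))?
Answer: -720047316080894474/44673490008031 + 805*√1223490426807/580755370104403 ≈ -16118.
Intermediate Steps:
o = 10465*√1223490426807/64553919 (o = 10465/(√(1/18953 + 3406)) = 10465/(√(64553919/18953)) = 10465/((√1223490426807/18953)) = 10465*(√1223490426807/64553919) = 10465*√1223490426807/64553919 ≈ 179.32)
d = 4 - 1/(10816 + 10465*√1223490426807/64553919) (d = 4 - 1/(10465*√1223490426807/64553919 + 104²) = 4 - 1/(10465*√1223490426807/64553919 + 10816) = 4 - 1/(10816 + 10465*√1223490426807/64553919) ≈ 3.9999)
(-7231 + d) - 8891 = (-7231 + (178689828581308/44673490008031 + 805*√1223490426807/580755370104403)) - 8891 = (-322855316419490853/44673490008031 + 805*√1223490426807/580755370104403) - 8891 = -720047316080894474/44673490008031 + 805*√1223490426807/580755370104403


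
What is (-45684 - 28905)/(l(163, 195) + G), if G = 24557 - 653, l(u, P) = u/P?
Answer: -14544855/4661443 ≈ -3.1202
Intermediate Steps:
G = 23904
(-45684 - 28905)/(l(163, 195) + G) = (-45684 - 28905)/(163/195 + 23904) = -74589/(163*(1/195) + 23904) = -74589/(163/195 + 23904) = -74589/4661443/195 = -74589*195/4661443 = -14544855/4661443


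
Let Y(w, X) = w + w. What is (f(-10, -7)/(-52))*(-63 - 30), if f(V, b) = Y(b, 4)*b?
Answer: 4557/26 ≈ 175.27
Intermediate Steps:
Y(w, X) = 2*w
f(V, b) = 2*b² (f(V, b) = (2*b)*b = 2*b²)
(f(-10, -7)/(-52))*(-63 - 30) = ((2*(-7)²)/(-52))*(-63 - 30) = ((2*49)*(-1/52))*(-93) = (98*(-1/52))*(-93) = -49/26*(-93) = 4557/26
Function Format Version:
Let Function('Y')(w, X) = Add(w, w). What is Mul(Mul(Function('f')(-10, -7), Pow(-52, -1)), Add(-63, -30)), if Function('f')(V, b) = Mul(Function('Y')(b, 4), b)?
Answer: Rational(4557, 26) ≈ 175.27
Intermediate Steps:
Function('Y')(w, X) = Mul(2, w)
Function('f')(V, b) = Mul(2, Pow(b, 2)) (Function('f')(V, b) = Mul(Mul(2, b), b) = Mul(2, Pow(b, 2)))
Mul(Mul(Function('f')(-10, -7), Pow(-52, -1)), Add(-63, -30)) = Mul(Mul(Mul(2, Pow(-7, 2)), Pow(-52, -1)), Add(-63, -30)) = Mul(Mul(Mul(2, 49), Rational(-1, 52)), -93) = Mul(Mul(98, Rational(-1, 52)), -93) = Mul(Rational(-49, 26), -93) = Rational(4557, 26)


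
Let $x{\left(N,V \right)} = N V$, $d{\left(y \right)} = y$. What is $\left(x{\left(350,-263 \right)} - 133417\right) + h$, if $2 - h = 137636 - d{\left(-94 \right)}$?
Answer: $-363195$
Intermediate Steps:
$h = -137728$ ($h = 2 - \left(137636 - -94\right) = 2 - \left(137636 + 94\right) = 2 - 137730 = -137728$)
$\left(x{\left(350,-263 \right)} - 133417\right) + h = \left(350 \left(-263\right) - 133417\right) - 137728 = \left(-92050 - 133417\right) - 137728 = -225467 - 137728 = -363195$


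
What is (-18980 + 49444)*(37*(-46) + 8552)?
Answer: 208678400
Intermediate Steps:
(-18980 + 49444)*(37*(-46) + 8552) = 30464*(-1702 + 8552) = 30464*6850 = 208678400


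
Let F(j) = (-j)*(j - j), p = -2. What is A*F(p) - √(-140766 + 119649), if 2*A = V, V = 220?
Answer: -I*√21117 ≈ -145.32*I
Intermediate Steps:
F(j) = 0 (F(j) = -j*0 = 0)
A = 110 (A = (½)*220 = 110)
A*F(p) - √(-140766 + 119649) = 110*0 - √(-140766 + 119649) = 0 - √(-21117) = 0 - I*√21117 = -I*√21117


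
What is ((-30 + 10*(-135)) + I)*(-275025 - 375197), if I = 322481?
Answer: -208786934422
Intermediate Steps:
((-30 + 10*(-135)) + I)*(-275025 - 375197) = ((-30 + 10*(-135)) + 322481)*(-275025 - 375197) = ((-30 - 1350) + 322481)*(-650222) = (-1380 + 322481)*(-650222) = 321101*(-650222) = -208786934422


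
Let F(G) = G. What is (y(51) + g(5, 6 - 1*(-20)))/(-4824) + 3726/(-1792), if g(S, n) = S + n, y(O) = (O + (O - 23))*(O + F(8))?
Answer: -549631/180096 ≈ -3.0519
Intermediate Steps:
y(O) = (-23 + 2*O)*(8 + O) (y(O) = (O + (O - 23))*(O + 8) = (O + (-23 + O))*(8 + O) = (-23 + 2*O)*(8 + O))
(y(51) + g(5, 6 - 1*(-20)))/(-4824) + 3726/(-1792) = ((-184 - 7*51 + 2*51²) + (5 + (6 - 1*(-20))))/(-4824) + 3726/(-1792) = ((-184 - 357 + 2*2601) + (5 + (6 + 20)))*(-1/4824) + 3726*(-1/1792) = ((-184 - 357 + 5202) + (5 + 26))*(-1/4824) - 1863/896 = (4661 + 31)*(-1/4824) - 1863/896 = 4692*(-1/4824) - 1863/896 = -391/402 - 1863/896 = -549631/180096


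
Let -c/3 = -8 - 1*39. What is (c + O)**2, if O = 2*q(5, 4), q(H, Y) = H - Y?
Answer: 20449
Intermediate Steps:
c = 141 (c = -3*(-8 - 1*39) = -3*(-8 - 39) = -3*(-47) = 141)
O = 2 (O = 2*(5 - 1*4) = 2*(5 - 4) = 2*1 = 2)
(c + O)**2 = (141 + 2)**2 = 143**2 = 20449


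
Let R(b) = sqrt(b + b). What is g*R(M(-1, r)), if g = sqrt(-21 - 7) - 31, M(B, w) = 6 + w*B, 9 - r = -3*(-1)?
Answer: 0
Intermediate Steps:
r = 6 (r = 9 - (-3)*(-1) = 9 - 1*3 = 9 - 3 = 6)
M(B, w) = 6 + B*w
g = -31 + 2*I*sqrt(7) (g = sqrt(-28) - 31 = 2*I*sqrt(7) - 31 = -31 + 2*I*sqrt(7) ≈ -31.0 + 5.2915*I)
R(b) = sqrt(2)*sqrt(b) (R(b) = sqrt(2*b) = sqrt(2)*sqrt(b))
g*R(M(-1, r)) = (-31 + 2*I*sqrt(7))*(sqrt(2)*sqrt(6 - 1*6)) = (-31 + 2*I*sqrt(7))*(sqrt(2)*sqrt(6 - 6)) = (-31 + 2*I*sqrt(7))*(sqrt(2)*sqrt(0)) = (-31 + 2*I*sqrt(7))*(sqrt(2)*0) = (-31 + 2*I*sqrt(7))*0 = 0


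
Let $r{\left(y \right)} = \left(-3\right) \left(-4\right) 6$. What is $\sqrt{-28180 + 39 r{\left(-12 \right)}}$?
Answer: $2 i \sqrt{6343} \approx 159.29 i$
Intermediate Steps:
$r{\left(y \right)} = 72$ ($r{\left(y \right)} = 12 \cdot 6 = 72$)
$\sqrt{-28180 + 39 r{\left(-12 \right)}} = \sqrt{-28180 + 39 \cdot 72} = \sqrt{-28180 + 2808} = \sqrt{-25372} = 2 i \sqrt{6343}$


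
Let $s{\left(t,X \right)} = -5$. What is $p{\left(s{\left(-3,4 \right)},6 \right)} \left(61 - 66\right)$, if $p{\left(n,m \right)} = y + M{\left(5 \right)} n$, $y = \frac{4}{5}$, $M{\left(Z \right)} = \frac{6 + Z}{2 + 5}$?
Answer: $\frac{247}{7} \approx 35.286$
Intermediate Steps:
$M{\left(Z \right)} = \frac{6}{7} + \frac{Z}{7}$ ($M{\left(Z \right)} = \frac{6 + Z}{7} = \left(6 + Z\right) \frac{1}{7} = \frac{6}{7} + \frac{Z}{7}$)
$y = \frac{4}{5}$ ($y = 4 \cdot \frac{1}{5} = \frac{4}{5} \approx 0.8$)
$p{\left(n,m \right)} = \frac{4}{5} + \frac{11 n}{7}$ ($p{\left(n,m \right)} = \frac{4}{5} + \left(\frac{6}{7} + \frac{1}{7} \cdot 5\right) n = \frac{4}{5} + \left(\frac{6}{7} + \frac{5}{7}\right) n = \frac{4}{5} + \frac{11 n}{7}$)
$p{\left(s{\left(-3,4 \right)},6 \right)} \left(61 - 66\right) = \left(\frac{4}{5} + \frac{11}{7} \left(-5\right)\right) \left(61 - 66\right) = \left(\frac{4}{5} - \frac{55}{7}\right) \left(61 - 66\right) = \left(- \frac{247}{35}\right) \left(-5\right) = \frac{247}{7}$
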